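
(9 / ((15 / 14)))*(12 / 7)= 72 / 5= 14.40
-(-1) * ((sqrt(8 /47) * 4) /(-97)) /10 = -0.00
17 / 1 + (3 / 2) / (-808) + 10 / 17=483133 / 27472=17.59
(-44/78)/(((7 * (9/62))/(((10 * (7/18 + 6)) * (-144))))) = 12548800/2457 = 5107.37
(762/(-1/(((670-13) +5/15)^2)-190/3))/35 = -8889760224/25860414545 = -0.34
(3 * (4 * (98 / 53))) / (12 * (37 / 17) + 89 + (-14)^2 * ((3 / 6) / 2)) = 3332 / 24645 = 0.14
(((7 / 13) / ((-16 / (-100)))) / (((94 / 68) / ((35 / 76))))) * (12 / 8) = 312375 / 185744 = 1.68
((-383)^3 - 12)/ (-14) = 56181899/ 14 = 4012992.79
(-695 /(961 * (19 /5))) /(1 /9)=-31275 /18259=-1.71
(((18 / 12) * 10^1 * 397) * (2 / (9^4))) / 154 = 1985 / 168399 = 0.01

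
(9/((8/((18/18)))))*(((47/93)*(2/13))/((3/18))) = 423/806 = 0.52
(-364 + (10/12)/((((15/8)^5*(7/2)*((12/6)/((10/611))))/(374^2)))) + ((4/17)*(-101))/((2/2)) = -2491258026944/6625607625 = -376.00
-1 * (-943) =943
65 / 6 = 10.83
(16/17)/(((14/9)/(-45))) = -3240/119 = -27.23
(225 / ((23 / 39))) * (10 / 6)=14625 / 23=635.87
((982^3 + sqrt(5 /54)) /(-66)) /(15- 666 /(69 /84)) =23 * sqrt(30) /21743964 + 10890110932 /603999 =18030.01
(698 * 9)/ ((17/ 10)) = 62820/ 17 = 3695.29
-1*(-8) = 8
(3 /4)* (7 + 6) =39 /4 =9.75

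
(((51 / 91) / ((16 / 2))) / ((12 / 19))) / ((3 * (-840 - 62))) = -323 / 7879872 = -0.00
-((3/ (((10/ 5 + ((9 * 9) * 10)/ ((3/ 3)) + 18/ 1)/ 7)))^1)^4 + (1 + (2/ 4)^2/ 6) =1483071947807/ 1423749630000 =1.04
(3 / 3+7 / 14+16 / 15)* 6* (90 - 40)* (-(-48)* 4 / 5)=29568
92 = 92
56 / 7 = 8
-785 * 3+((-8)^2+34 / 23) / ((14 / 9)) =-372378 / 161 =-2312.91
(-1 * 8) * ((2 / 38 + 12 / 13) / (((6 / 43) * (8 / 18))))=-31089 / 247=-125.87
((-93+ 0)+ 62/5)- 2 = -413/5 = -82.60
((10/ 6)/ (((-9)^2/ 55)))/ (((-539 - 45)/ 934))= -128425/ 70956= -1.81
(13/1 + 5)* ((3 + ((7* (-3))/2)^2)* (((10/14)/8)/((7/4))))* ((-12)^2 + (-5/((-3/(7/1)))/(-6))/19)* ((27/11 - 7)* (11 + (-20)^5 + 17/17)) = 217687778531.55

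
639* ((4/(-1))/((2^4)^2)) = -639/64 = -9.98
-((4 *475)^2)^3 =-47045881000000000000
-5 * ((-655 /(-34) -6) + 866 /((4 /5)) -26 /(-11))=-5490.64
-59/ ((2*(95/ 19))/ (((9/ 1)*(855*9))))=-817209/ 2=-408604.50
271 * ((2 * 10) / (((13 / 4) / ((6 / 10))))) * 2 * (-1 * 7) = -182112 / 13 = -14008.62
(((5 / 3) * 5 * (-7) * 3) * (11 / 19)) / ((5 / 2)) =-40.53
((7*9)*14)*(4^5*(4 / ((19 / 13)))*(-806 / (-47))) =37853577216 / 893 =42389224.21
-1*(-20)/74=10/37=0.27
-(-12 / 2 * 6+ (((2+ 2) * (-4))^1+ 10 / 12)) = 307 / 6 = 51.17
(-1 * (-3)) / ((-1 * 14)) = -3 / 14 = -0.21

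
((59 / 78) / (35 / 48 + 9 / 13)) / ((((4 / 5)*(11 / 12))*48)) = 295 / 19514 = 0.02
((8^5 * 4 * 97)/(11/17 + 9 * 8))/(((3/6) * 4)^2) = 54034432/1235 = 43752.58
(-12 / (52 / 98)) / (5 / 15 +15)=-1.47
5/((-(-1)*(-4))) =-5/4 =-1.25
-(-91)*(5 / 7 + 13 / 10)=1833 / 10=183.30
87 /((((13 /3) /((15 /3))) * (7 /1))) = 1305 /91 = 14.34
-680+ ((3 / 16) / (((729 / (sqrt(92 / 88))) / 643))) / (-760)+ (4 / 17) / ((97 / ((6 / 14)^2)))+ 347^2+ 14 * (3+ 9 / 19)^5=25370989952040799 / 200071275299 -643 * sqrt(506) / 65007360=126809.76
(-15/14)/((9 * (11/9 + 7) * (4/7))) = -15/592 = -0.03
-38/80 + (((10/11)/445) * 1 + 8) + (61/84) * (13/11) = 6895709/822360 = 8.39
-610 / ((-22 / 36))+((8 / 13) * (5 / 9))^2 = 150322820 / 150579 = 998.30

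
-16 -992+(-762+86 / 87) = -153904 / 87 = -1769.01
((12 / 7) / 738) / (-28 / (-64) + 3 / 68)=544 / 112791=0.00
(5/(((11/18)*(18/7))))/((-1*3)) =-35/33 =-1.06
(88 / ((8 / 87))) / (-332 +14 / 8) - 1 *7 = -13075 / 1321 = -9.90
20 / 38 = 10 / 19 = 0.53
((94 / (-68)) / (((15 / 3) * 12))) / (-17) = 0.00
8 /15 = 0.53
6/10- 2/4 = 1/10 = 0.10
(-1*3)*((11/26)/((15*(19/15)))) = -33/494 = -0.07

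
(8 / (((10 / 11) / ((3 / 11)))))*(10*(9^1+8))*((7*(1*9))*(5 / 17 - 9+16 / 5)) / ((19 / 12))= -8491392 / 95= -89383.07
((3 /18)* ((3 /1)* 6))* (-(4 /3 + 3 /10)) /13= -49 /130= -0.38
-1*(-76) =76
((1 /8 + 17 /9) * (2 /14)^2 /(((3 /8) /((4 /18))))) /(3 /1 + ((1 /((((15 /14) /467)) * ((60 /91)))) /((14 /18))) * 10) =725 /253095192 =0.00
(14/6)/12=7/36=0.19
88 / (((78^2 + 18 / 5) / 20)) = 4400 / 15219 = 0.29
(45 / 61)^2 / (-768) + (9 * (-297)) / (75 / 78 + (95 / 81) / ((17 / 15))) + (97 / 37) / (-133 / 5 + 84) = -322666340353179233 / 240999513260800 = -1338.87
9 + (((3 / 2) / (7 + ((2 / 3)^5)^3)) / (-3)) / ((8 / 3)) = 14425370127 / 1607601872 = 8.97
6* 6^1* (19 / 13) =52.62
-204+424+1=221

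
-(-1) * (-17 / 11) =-17 / 11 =-1.55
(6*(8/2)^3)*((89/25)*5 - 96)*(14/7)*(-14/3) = 1401344/5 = 280268.80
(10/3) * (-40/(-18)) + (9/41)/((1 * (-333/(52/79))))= 23967196/3235761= 7.41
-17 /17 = -1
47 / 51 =0.92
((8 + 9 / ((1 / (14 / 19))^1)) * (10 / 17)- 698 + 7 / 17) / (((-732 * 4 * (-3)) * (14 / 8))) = -222541 / 4965156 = -0.04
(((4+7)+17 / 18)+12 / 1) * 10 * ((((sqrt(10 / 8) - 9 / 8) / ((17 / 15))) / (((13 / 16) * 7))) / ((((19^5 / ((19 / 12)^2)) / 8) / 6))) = -0.00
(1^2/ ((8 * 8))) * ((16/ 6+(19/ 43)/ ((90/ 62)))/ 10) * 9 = 0.04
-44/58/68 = -11/986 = -0.01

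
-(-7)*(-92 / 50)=-322 / 25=-12.88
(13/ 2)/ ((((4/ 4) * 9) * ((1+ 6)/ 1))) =13/ 126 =0.10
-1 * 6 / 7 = -6 / 7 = -0.86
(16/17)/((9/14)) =224/153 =1.46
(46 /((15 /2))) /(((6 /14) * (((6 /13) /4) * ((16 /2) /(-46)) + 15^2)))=192556 /3027105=0.06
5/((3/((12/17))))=20/17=1.18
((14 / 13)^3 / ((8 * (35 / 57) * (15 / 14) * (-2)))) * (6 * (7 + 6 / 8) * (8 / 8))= -606081 / 109850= -5.52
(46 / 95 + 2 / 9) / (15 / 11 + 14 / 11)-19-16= -861181 / 24795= -34.73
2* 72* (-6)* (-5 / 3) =1440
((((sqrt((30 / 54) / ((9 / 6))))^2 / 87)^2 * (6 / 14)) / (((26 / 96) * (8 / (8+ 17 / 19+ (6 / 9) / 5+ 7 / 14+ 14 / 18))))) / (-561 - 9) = -35246 / 543795841953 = -0.00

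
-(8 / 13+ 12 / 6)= -34 / 13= -2.62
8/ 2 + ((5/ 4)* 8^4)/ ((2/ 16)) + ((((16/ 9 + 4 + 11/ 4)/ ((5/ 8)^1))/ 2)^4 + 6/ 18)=43130.56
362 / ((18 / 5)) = 905 / 9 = 100.56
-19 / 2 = -9.50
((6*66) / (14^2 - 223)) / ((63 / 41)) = -1804 / 189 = -9.54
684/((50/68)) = 23256/25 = 930.24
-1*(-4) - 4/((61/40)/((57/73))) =8692/4453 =1.95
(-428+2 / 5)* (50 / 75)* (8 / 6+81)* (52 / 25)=-54920944 / 1125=-48818.62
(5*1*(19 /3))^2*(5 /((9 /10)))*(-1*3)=-451250 /27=-16712.96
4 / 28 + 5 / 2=37 / 14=2.64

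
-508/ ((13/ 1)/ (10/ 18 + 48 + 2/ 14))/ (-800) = 7493/ 3150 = 2.38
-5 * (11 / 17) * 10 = -550 / 17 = -32.35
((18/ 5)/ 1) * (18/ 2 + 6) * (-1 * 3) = -162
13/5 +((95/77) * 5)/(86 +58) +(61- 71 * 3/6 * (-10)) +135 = 30693959/55440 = 553.64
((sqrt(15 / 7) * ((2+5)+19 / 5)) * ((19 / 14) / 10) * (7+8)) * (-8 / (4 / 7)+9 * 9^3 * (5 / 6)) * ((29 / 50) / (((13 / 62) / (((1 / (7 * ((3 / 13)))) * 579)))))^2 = 505333319222274777 * sqrt(105) / 30012500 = 172532299624.14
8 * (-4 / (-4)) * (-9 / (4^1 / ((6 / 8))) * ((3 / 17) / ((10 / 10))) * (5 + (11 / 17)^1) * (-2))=7776 / 289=26.91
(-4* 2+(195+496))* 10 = 6830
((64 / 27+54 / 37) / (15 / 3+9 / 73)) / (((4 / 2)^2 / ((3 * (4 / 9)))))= 139649 / 560439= 0.25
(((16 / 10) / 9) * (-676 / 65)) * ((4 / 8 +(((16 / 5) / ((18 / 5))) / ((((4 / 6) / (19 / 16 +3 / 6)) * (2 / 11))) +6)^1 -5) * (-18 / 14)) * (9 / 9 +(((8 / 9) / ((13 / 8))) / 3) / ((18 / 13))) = 21164 / 567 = 37.33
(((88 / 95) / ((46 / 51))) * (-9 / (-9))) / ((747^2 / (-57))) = -748 / 7130115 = -0.00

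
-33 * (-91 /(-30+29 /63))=-189189 /1861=-101.66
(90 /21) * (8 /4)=60 /7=8.57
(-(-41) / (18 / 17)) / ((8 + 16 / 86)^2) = 1288753 / 2230272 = 0.58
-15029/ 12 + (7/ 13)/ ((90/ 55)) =-585977/ 468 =-1252.09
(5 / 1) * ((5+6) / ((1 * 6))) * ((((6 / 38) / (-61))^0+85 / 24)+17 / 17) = 7315 / 144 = 50.80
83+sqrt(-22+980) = sqrt(958)+83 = 113.95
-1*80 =-80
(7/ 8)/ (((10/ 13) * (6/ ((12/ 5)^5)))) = 235872/ 15625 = 15.10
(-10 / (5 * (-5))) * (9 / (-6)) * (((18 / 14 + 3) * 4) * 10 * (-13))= 9360 / 7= 1337.14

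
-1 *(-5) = 5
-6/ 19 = -0.32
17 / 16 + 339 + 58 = 6369 / 16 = 398.06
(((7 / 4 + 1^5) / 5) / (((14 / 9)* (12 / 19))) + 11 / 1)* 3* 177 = 6874857 / 1120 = 6138.27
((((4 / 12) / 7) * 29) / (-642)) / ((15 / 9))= -29 / 22470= -0.00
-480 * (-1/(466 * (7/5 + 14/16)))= 9600/21203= 0.45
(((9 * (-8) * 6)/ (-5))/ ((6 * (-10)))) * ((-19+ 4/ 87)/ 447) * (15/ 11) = 19788/ 237655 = 0.08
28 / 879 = 0.03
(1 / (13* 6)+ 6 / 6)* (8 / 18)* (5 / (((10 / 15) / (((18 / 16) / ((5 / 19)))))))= 1501 / 104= 14.43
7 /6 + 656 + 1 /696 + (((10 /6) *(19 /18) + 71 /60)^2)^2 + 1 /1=733.14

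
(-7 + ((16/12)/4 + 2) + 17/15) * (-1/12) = 0.29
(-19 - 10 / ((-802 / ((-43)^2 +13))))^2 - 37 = -3090156 / 160801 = -19.22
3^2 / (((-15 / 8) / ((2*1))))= -48 / 5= -9.60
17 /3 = 5.67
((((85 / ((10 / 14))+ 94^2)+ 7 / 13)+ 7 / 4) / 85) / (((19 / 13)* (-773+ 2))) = -465779 / 4980660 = -0.09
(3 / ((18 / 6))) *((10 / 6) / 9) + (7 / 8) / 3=103 / 216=0.48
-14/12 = -7/6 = -1.17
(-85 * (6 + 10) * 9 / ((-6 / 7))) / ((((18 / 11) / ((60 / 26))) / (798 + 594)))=364425600 / 13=28032738.46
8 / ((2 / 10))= 40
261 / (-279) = -29 / 31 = -0.94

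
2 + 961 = 963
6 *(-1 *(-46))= 276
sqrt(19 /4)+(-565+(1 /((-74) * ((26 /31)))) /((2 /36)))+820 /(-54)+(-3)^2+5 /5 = -14817523 /25974+sqrt(19) /2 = -568.30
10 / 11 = 0.91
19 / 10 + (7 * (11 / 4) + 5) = 523 / 20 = 26.15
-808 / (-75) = 808 / 75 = 10.77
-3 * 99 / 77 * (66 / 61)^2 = -4.52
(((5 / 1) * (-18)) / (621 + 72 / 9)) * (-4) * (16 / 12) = 0.76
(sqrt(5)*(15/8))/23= 15*sqrt(5)/184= 0.18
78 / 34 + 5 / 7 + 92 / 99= 46390 / 11781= 3.94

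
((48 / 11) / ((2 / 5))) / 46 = 60 / 253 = 0.24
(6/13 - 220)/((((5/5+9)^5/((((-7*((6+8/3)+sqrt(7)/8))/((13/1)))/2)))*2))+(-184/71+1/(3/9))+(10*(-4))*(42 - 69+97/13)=9989*sqrt(7)/270400000+216521809219/276900000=781.95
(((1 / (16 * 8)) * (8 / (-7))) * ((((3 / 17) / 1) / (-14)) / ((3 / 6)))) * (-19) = -0.00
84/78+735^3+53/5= 25809250134/65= 397065386.68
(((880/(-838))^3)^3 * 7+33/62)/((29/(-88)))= 11225701247133581481661629692/357837539067339053169555721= 31.37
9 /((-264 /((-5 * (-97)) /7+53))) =-321 /77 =-4.17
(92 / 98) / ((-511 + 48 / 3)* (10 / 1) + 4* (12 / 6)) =-23 / 121079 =-0.00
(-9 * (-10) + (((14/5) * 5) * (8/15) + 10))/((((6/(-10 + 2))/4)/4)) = -103168/45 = -2292.62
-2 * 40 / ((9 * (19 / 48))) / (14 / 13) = -8320 / 399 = -20.85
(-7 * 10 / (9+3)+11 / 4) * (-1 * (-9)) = -111 / 4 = -27.75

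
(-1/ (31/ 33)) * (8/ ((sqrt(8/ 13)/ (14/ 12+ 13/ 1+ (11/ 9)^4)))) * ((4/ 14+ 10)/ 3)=-18935576 * sqrt(26)/ 158193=-610.35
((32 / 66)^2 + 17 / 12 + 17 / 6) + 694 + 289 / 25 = 77323909 / 108900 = 710.05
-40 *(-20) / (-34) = -400 / 17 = -23.53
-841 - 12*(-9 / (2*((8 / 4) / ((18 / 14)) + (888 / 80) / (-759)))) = -28278587 / 35087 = -805.96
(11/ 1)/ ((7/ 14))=22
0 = 0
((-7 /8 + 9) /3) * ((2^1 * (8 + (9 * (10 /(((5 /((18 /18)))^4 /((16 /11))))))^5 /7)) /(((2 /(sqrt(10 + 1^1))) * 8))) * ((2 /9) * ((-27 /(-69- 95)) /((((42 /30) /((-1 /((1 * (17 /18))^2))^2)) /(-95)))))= -55754721171436790689407 * sqrt(11) /6597495460727294921875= -28.03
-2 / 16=-1 / 8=-0.12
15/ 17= 0.88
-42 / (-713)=0.06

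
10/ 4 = 5/ 2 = 2.50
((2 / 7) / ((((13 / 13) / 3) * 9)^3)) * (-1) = -2 / 189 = -0.01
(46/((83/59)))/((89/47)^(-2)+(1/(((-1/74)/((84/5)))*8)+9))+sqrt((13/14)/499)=-107487970/480331541+sqrt(90818)/6986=-0.18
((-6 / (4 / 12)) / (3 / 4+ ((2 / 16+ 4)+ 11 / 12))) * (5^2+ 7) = -13824 / 139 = -99.45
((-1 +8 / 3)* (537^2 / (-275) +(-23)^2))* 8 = -6928.19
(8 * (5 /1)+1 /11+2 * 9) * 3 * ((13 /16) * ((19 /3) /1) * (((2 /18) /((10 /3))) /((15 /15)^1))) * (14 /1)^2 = 2577939 /440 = 5858.95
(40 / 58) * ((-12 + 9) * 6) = -360 / 29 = -12.41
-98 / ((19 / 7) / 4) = -2744 / 19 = -144.42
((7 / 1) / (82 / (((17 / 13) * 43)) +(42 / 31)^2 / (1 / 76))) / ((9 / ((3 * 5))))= 4917437 / 59415126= 0.08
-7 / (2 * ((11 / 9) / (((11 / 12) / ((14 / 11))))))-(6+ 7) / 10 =-269 / 80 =-3.36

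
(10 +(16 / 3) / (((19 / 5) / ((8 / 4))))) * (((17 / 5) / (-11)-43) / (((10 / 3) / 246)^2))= -15784327764 / 5225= -3020923.97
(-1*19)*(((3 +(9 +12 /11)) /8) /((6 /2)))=-114 /11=-10.36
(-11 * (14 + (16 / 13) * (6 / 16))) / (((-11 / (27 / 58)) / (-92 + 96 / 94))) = -230904 / 377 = -612.48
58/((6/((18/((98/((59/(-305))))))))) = -5133/14945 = -0.34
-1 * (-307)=307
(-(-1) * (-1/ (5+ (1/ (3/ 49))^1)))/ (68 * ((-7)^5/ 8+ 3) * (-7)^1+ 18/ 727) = -2181/ 46462326880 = -0.00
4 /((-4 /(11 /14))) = -11 /14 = -0.79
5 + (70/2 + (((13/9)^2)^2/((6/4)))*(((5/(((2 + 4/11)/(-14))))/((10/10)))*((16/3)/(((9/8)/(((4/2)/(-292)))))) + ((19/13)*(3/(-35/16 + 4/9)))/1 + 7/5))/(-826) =199398962990851/40216260919590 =4.96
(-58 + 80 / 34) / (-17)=946 / 289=3.27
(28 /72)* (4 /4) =7 /18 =0.39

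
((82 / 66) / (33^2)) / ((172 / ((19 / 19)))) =41 / 6181164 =0.00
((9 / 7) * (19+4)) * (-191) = -39537 / 7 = -5648.14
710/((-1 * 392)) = -355/196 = -1.81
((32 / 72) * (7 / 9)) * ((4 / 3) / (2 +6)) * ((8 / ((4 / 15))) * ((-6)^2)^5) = 104509440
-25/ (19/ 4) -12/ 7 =-928/ 133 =-6.98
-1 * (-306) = 306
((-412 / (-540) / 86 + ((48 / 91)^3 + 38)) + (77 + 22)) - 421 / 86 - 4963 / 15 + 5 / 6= -1730308395659 / 8748959310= -197.77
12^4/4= 5184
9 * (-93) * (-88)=73656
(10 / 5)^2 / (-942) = -2 / 471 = -0.00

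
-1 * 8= -8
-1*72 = -72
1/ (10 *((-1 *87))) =-1/ 870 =-0.00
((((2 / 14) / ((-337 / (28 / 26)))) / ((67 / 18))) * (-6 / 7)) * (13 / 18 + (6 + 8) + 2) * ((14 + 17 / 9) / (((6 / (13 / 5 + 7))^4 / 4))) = 30998528 / 42335625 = 0.73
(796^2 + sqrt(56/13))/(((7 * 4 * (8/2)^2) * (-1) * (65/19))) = -752419/1820-19 * sqrt(182)/189280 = -413.42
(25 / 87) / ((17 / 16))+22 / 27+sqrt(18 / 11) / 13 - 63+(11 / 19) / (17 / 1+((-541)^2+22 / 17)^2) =-35241658761829506503 / 569196660036090366+3* sqrt(22) / 143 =-61.82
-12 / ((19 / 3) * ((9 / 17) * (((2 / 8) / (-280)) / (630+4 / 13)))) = 624055040 / 247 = 2526538.62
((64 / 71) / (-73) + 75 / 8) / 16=388213 / 663424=0.59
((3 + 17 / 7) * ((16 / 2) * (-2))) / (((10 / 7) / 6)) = -364.80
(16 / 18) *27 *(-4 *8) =-768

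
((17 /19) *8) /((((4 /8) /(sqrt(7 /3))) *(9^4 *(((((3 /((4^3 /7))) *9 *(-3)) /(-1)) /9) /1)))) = 17408 *sqrt(21) /23560551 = 0.00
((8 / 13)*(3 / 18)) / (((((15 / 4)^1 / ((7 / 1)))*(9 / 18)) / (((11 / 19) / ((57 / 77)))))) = 189728 / 633555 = 0.30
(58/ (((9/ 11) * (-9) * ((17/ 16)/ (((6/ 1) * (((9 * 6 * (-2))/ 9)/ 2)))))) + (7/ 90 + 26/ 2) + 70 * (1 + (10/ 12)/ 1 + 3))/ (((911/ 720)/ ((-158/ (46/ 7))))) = -4185011096/ 356201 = -11749.02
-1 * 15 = -15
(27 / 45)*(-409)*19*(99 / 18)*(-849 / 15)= 1451467.38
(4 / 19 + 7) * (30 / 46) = 2055 / 437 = 4.70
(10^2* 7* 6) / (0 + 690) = 6.09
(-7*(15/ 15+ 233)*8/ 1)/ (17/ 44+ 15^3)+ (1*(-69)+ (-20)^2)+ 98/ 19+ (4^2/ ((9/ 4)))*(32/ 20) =343.65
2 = 2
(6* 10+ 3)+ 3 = 66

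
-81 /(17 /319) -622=-36413 /17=-2141.94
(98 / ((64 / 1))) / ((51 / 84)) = 343 / 136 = 2.52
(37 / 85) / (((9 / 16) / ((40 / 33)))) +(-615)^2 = 1909662761 / 5049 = 378225.94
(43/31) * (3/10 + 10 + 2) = 17.06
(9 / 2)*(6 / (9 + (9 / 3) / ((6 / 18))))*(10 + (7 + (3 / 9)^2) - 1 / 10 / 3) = 1537 / 60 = 25.62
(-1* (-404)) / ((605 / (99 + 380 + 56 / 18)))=1752956 / 5445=321.94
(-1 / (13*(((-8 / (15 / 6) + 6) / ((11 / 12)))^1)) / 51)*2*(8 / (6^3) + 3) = -2255 / 751842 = -0.00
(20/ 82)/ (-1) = -10/ 41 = -0.24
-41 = -41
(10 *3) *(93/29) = 2790/29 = 96.21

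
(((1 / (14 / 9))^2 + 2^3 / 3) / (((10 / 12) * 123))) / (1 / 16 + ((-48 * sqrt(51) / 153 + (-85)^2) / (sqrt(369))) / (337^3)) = 28279277918664 / (-62720 * sqrt(2091) + 1444422000 * sqrt(41) + 58820819994405) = 0.48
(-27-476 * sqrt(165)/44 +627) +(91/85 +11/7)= 463.68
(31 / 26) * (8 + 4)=186 / 13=14.31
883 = 883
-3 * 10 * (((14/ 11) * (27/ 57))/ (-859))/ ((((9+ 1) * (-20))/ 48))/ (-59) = 0.00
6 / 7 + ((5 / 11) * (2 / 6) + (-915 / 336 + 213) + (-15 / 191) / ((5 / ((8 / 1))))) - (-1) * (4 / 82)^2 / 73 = 18292252614505 / 86627524368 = 211.16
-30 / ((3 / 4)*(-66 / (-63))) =-420 / 11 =-38.18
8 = 8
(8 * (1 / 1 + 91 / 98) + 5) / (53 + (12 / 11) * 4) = 1573 / 4417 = 0.36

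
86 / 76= 43 / 38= 1.13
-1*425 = -425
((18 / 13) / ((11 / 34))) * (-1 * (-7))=4284 / 143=29.96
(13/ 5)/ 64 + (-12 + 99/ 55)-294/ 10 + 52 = 3981/ 320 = 12.44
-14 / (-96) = 7 / 48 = 0.15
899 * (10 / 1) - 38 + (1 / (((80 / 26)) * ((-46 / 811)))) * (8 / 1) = 2048417 / 230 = 8906.16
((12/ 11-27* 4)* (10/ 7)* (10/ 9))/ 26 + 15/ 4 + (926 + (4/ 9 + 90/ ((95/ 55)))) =95442299/ 97812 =975.77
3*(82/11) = 22.36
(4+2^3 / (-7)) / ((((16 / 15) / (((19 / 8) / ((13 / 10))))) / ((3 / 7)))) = 21375 / 10192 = 2.10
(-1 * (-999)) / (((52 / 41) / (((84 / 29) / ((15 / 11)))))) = 3153843 / 1885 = 1673.13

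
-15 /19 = -0.79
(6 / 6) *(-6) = -6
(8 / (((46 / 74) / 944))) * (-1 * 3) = -838272 / 23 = -36446.61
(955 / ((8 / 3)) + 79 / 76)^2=2980395649 / 23104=128999.12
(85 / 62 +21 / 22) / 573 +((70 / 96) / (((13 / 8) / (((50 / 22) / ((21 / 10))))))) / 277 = 12267404 / 2110830579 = 0.01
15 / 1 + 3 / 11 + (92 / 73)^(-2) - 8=735739 / 93104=7.90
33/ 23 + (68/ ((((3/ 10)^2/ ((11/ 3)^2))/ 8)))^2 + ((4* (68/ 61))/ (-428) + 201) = 6504441350137599028/ 984943881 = 6603870002.76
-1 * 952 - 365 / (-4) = -3443 / 4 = -860.75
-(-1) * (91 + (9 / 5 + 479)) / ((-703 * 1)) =-2859 / 3515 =-0.81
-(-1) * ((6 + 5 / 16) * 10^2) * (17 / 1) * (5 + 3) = 85850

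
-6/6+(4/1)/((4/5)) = 4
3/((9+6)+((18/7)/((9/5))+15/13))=273/1600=0.17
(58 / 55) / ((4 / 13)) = 3.43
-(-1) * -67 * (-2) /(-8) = -67 /4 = -16.75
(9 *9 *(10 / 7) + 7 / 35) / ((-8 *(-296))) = 4057 / 82880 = 0.05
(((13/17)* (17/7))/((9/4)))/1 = 52/63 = 0.83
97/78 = 1.24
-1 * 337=-337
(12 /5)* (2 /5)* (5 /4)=1.20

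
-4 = -4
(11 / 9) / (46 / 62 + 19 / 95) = 1705 / 1314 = 1.30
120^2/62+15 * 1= 7665/31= 247.26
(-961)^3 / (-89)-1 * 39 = 887500210 / 89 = 9971912.47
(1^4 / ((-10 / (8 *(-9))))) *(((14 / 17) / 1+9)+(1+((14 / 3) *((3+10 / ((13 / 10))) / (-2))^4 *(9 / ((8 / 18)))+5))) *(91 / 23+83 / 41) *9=13701340819213641 / 457861391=29924647.70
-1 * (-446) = 446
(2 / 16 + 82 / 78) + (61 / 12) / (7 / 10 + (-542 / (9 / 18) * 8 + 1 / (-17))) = 540736457 / 459928872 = 1.18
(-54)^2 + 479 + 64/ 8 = 3403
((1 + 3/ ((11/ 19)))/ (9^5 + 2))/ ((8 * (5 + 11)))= 0.00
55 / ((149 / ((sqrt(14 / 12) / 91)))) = 0.00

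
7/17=0.41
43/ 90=0.48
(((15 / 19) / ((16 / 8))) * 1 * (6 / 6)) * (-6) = -45 / 19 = -2.37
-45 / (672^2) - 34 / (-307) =1704449 / 15404032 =0.11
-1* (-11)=11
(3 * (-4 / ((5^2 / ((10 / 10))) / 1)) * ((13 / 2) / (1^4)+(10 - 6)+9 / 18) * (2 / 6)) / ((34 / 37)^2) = -2.08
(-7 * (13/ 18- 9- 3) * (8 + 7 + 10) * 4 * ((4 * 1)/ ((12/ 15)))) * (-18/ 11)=-710500/ 11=-64590.91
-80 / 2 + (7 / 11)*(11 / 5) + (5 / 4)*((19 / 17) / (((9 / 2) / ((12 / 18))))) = -88112 / 2295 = -38.39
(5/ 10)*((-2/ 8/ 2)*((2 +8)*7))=-4.38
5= 5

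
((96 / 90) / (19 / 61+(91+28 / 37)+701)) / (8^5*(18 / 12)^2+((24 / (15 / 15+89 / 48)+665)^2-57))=2289818 / 897464544024975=0.00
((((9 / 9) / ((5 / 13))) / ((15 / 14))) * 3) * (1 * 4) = 728 / 25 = 29.12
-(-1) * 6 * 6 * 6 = 216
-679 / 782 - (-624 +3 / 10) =622.83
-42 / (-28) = 3 / 2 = 1.50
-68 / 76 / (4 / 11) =-187 / 76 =-2.46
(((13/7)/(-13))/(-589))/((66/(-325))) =-325/272118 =-0.00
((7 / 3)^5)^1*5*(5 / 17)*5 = 2100875 / 4131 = 508.56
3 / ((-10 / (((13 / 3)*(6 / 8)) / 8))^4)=85683 / 10485760000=0.00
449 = 449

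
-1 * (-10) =10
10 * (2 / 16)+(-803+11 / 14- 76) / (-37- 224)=33725 / 7308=4.61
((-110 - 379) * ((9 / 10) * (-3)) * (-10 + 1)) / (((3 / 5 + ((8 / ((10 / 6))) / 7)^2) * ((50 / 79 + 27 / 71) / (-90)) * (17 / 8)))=19595118904200 / 42219007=464130.26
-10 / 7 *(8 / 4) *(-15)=42.86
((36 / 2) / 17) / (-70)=-9 / 595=-0.02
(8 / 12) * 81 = 54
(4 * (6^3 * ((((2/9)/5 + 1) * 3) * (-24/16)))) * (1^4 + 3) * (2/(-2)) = 81216/5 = 16243.20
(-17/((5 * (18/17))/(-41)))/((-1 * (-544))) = 697/2880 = 0.24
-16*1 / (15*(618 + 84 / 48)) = -64 / 37185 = -0.00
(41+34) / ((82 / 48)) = 1800 / 41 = 43.90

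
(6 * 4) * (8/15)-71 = -291/5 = -58.20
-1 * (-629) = 629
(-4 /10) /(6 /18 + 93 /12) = -24 /485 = -0.05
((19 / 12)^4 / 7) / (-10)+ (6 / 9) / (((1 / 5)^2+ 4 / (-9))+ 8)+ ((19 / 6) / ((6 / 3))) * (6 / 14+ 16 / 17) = 91374277427 / 42171010560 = 2.17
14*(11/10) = 77/5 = 15.40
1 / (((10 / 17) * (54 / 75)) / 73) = 6205 / 36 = 172.36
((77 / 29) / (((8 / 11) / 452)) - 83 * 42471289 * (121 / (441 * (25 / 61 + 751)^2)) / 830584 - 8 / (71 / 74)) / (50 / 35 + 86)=7584573432731876695009 / 403878914630281492992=18.78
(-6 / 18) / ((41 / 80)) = -80 / 123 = -0.65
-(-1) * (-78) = -78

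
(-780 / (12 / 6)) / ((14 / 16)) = -3120 / 7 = -445.71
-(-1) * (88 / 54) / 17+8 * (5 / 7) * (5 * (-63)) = -826156 / 459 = -1799.90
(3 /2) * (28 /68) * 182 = 1911 /17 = 112.41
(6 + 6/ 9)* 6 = 40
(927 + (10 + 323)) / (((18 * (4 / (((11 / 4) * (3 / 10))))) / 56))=808.50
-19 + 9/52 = -979/52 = -18.83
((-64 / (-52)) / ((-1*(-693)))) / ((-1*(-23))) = 16 / 207207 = 0.00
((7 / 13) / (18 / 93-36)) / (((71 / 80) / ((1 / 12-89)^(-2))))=-83328 / 38880537839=-0.00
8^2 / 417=64 / 417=0.15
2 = 2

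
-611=-611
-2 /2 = -1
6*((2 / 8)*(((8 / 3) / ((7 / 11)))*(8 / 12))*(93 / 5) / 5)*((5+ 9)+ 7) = 8184 / 25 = 327.36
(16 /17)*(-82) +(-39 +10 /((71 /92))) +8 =-95.22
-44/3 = -14.67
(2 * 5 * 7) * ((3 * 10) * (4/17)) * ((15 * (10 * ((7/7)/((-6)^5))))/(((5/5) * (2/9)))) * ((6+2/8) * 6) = -109375/68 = -1608.46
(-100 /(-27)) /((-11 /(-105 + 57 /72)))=62525 /1782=35.09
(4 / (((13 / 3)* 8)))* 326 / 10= 489 / 130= 3.76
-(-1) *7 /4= 7 /4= 1.75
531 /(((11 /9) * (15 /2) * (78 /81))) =43011 /715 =60.16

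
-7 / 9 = -0.78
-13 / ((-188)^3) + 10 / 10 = 6644685 / 6644672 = 1.00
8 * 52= 416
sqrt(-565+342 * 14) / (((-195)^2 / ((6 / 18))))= sqrt(4223) / 114075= 0.00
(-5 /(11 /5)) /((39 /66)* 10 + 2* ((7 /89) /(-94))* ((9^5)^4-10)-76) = 0.00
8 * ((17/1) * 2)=272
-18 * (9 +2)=-198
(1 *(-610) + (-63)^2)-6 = 3353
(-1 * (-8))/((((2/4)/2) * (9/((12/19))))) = 2.25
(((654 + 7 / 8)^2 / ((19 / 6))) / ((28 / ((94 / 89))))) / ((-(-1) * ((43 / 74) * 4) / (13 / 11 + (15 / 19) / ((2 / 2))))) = 14748737916471 / 3404131808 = 4332.60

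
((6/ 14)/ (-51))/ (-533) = 1/ 63427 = 0.00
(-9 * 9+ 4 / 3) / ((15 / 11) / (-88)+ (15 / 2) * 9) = -231352 / 195975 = -1.18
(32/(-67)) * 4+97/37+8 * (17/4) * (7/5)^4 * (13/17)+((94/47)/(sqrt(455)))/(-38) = 155855929/1549375 - sqrt(455)/8645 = 100.59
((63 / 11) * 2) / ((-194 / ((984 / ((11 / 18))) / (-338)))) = 557928 / 1983553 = 0.28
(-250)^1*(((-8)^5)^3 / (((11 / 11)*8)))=1099511627776000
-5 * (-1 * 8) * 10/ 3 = 400/ 3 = 133.33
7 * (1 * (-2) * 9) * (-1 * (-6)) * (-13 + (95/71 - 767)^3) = 121452955257390876/357911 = 339338425634.84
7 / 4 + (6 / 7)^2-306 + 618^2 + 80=74813295 / 196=381700.48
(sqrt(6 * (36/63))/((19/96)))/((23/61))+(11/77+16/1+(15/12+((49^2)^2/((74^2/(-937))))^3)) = -1103239424416673229204693682143/1149445431232+11712 * sqrt(42)/3059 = -959801478556661693.02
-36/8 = -9/2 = -4.50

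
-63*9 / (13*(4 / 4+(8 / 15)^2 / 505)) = -64425375 / 1477957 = -43.59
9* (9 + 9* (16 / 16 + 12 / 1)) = 1134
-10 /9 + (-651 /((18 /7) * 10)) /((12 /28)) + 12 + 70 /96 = -47.45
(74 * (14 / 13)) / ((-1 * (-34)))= 518 / 221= 2.34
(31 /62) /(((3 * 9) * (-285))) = -1 /15390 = -0.00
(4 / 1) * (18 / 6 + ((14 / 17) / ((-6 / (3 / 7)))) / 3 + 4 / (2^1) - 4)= 200 / 51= 3.92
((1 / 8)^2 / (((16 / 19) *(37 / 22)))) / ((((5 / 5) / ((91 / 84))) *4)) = 2717 / 909312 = 0.00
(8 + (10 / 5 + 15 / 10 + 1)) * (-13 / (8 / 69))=-22425 / 16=-1401.56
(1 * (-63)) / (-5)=63 / 5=12.60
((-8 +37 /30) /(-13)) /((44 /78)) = 203 /220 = 0.92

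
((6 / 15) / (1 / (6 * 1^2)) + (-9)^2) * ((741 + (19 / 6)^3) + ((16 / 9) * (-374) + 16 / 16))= 653717 / 72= 9079.40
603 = 603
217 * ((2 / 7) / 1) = 62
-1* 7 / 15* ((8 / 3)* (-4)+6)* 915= 5978 / 3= 1992.67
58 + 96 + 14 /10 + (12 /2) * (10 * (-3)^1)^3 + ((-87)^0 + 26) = -809088 /5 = -161817.60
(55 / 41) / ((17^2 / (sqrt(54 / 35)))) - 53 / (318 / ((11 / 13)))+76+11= 33 * sqrt(210) / 82943+6775 / 78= 86.86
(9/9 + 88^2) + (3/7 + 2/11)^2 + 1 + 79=46396634/5929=7825.37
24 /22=12 /11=1.09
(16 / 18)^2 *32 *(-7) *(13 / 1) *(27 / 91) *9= -6144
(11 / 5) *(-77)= -847 / 5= -169.40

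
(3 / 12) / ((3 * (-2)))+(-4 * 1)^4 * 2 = 12287 / 24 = 511.96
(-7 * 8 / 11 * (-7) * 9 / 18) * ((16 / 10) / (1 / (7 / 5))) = 10976 / 275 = 39.91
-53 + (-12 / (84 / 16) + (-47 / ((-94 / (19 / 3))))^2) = -11405 / 252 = -45.26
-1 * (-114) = 114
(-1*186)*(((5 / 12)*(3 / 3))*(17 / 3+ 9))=-1136.67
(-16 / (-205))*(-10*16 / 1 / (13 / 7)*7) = -25088 / 533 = -47.07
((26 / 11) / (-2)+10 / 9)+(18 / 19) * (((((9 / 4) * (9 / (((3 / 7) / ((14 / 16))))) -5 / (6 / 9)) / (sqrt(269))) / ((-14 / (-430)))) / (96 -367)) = -110295 * sqrt(269) / 8164688 -7 / 99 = -0.29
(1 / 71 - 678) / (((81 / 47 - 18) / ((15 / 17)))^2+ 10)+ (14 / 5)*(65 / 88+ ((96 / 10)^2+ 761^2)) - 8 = 490040892835762551 / 302160699500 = 1621788.98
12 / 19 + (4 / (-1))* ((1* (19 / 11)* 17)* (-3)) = 73776 / 209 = 353.00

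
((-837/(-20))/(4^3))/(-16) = -837/20480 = -0.04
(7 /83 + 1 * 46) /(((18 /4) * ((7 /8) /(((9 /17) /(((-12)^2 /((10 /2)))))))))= 125 /581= 0.22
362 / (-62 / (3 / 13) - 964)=-543 / 1849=-0.29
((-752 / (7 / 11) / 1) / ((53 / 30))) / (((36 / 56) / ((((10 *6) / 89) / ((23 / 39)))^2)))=-301961088000 / 222081077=-1359.69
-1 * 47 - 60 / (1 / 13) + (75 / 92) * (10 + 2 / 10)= -75319 / 92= -818.68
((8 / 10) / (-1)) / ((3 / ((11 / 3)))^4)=-58564 / 32805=-1.79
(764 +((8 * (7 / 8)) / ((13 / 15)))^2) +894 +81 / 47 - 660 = 8458978 / 7943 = 1064.96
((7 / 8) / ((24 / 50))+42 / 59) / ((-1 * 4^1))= -14357 / 22656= -0.63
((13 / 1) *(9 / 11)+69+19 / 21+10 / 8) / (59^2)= 75575 / 3216444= 0.02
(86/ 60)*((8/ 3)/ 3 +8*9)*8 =112832/ 135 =835.79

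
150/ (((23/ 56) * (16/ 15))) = 7875/ 23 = 342.39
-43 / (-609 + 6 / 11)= 0.07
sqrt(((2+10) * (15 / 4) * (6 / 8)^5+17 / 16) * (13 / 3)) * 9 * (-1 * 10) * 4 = -15 * sqrt(468897) / 4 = -2567.85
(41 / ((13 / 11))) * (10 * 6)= 27060 / 13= 2081.54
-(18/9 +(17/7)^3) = -5599/343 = -16.32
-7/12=-0.58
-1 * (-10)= 10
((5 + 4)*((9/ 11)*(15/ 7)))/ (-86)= -1215/ 6622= -0.18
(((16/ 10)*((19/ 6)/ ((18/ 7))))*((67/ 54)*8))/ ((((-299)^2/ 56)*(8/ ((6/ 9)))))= 998032/ 977599935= 0.00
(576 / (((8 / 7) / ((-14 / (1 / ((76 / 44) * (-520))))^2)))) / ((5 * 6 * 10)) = 265640244.89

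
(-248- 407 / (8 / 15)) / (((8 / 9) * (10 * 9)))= -8089 / 640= -12.64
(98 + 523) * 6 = 3726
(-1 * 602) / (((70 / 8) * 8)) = -43 / 5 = -8.60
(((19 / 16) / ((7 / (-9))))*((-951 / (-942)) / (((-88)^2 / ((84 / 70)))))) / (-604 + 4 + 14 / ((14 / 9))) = 54207 / 134127938560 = 0.00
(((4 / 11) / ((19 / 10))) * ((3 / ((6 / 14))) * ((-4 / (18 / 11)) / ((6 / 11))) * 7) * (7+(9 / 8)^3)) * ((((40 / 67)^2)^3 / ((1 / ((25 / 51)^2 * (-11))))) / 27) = 269176600000000000 / 171520761723723801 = 1.57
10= 10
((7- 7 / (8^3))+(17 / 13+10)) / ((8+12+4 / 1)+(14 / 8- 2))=24353 / 31616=0.77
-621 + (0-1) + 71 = -551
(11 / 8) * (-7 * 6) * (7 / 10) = -1617 / 40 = -40.42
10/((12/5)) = 25/6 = 4.17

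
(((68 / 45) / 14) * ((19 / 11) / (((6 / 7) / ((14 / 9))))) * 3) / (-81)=-4522 / 360855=-0.01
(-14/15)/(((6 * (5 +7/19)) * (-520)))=133/2386800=0.00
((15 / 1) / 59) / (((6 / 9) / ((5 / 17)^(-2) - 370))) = -80649 / 590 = -136.69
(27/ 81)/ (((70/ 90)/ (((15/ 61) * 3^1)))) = 135/ 427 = 0.32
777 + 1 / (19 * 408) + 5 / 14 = 42182515 / 54264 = 777.36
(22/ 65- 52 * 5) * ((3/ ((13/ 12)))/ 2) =-303804/ 845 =-359.53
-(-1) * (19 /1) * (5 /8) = 95 /8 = 11.88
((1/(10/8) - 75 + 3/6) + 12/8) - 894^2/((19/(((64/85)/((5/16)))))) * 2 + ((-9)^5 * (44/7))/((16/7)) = -11794700797/32300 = -365161.02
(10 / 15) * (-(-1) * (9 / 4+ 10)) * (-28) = -686 / 3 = -228.67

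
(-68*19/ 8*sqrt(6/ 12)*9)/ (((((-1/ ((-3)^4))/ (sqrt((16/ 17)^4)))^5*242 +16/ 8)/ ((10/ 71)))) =-13930925372556012725207040*sqrt(2)/ 272196942144367134917137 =-72.38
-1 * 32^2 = -1024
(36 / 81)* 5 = 20 / 9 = 2.22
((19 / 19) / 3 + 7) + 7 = 43 / 3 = 14.33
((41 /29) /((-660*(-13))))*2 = 41 /124410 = 0.00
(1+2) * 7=21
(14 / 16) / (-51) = -7 / 408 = -0.02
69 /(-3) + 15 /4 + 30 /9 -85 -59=-1919 /12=-159.92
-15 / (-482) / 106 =0.00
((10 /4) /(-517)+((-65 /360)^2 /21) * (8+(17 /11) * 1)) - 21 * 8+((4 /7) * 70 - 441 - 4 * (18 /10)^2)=-581.95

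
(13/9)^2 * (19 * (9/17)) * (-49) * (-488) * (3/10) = 38390716/255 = 150551.83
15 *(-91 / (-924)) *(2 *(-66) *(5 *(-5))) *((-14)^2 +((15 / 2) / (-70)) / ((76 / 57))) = 955108.26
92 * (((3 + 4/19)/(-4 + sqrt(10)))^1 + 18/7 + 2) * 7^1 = 89240/57-19642 * sqrt(10)/57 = 475.90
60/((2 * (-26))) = -15/13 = -1.15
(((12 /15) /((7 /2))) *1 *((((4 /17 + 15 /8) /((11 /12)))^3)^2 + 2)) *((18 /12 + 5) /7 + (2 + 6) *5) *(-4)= -236575338333524908149 /41905952357704820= -5645.39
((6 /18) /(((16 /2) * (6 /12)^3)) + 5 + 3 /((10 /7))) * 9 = 669 /10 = 66.90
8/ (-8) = -1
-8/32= -1/4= -0.25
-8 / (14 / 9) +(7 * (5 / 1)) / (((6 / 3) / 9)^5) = 14465853 / 224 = 64579.70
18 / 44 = 9 / 22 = 0.41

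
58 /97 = 0.60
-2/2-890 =-891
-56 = -56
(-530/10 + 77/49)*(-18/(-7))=-6480/49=-132.24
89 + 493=582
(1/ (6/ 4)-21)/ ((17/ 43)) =-2623/ 51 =-51.43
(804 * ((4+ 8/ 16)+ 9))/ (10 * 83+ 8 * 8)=1809/ 149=12.14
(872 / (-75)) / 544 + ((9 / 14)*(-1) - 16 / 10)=-80833 / 35700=-2.26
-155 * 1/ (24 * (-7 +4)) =155/ 72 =2.15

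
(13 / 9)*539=7007 / 9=778.56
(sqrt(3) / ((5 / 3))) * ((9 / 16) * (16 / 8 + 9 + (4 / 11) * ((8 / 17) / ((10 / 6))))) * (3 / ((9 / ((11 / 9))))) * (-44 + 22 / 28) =-179443 * sqrt(3) / 2720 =-114.27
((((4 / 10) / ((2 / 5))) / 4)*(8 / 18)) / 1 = 0.11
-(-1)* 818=818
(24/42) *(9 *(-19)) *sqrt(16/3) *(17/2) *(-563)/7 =4364376 *sqrt(3)/49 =154271.86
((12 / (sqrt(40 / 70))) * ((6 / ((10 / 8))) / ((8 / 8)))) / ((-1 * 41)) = -144 * sqrt(7) / 205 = -1.86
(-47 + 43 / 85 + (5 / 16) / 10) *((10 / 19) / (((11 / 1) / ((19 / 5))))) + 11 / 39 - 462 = -470.17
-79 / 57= -1.39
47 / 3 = 15.67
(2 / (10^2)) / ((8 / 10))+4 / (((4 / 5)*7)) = 207 / 280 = 0.74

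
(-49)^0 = 1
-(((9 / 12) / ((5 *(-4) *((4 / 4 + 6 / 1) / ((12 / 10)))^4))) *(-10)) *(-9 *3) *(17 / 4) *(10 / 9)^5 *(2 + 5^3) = 172720 / 21609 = 7.99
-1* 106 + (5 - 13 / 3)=-105.33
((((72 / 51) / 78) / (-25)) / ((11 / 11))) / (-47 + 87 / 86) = 344 / 21851375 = 0.00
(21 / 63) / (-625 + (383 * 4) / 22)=-11 / 18327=-0.00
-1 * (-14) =14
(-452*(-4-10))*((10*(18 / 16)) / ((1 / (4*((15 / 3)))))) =1423800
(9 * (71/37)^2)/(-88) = -45369/120472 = -0.38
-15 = -15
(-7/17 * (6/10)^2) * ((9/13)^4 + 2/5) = -0.09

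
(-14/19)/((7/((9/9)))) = -0.11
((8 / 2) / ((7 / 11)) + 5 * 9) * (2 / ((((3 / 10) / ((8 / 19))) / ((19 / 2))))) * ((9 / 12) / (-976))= -1795 / 1708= -1.05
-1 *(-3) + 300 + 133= 436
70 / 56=5 / 4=1.25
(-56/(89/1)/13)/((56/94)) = -94/1157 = -0.08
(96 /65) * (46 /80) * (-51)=-43.31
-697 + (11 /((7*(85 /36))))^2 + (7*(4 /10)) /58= -7150864026 /10266725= -696.51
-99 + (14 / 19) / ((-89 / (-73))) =-166387 / 1691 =-98.40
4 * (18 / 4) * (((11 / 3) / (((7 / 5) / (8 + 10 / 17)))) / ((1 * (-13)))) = -48180 / 1547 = -31.14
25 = 25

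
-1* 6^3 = -216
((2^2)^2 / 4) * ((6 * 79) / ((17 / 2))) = 3792 / 17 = 223.06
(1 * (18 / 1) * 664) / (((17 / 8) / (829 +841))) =159678720 / 17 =9392865.88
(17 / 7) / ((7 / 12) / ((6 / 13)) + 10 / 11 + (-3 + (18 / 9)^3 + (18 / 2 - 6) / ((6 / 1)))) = 13464 / 42539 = 0.32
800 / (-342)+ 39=6269 / 171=36.66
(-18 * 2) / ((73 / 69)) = -2484 / 73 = -34.03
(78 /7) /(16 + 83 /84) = 936 /1427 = 0.66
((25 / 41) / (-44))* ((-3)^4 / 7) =-0.16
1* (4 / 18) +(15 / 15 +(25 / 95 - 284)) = -48310 / 171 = -282.51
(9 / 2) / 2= 9 / 4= 2.25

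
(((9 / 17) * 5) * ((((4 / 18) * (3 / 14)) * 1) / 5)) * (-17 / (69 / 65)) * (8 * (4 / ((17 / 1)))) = -2080 / 2737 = -0.76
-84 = -84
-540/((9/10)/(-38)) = 22800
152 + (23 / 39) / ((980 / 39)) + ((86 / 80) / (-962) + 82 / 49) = 57959309 / 377104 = 153.70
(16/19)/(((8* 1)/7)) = 14/19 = 0.74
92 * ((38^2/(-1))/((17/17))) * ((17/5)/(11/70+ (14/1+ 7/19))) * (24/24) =-600738656/19319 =-31095.74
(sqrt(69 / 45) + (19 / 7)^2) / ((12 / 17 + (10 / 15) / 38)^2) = 312987* sqrt(345) / 2457005 + 338964921 / 24078649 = 16.44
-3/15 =-1/5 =-0.20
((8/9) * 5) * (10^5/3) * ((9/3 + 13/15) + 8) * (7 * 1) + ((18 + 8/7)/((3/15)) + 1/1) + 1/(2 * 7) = 13955309755/1134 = 12306269.63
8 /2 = 4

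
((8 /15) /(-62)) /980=-1 /113925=-0.00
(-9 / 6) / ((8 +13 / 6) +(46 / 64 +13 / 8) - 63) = 0.03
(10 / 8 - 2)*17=-12.75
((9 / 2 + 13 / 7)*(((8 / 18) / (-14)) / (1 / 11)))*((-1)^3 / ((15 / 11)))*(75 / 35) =3.49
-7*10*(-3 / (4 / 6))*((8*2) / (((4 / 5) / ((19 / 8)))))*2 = 29925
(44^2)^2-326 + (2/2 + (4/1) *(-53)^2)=3759007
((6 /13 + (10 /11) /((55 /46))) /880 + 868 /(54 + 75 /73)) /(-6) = -259522793 /98706960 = -2.63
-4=-4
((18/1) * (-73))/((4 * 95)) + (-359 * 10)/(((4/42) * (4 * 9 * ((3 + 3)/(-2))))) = 1181849/3420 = 345.57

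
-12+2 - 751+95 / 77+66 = -53420 / 77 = -693.77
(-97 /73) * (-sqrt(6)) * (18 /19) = 1746 * sqrt(6) /1387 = 3.08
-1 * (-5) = 5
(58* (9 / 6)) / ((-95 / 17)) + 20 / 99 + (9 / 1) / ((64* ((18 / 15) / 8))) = -2171261 / 150480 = -14.43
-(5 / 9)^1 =-5 / 9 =-0.56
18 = 18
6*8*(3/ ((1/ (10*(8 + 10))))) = 25920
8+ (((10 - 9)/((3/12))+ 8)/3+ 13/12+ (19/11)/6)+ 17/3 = 2513/132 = 19.04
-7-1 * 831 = -838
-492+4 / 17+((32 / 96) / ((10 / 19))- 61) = -281587 / 510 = -552.13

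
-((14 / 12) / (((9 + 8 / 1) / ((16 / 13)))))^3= -0.00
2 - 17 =-15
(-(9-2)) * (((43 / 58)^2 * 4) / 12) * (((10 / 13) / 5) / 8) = -12943 / 524784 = -0.02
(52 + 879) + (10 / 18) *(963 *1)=1466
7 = 7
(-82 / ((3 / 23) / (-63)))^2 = 1568635236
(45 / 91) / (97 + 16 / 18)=405 / 80171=0.01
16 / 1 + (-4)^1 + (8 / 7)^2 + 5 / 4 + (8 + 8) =5989 / 196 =30.56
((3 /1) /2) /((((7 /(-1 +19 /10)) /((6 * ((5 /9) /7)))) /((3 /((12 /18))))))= 81 /196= 0.41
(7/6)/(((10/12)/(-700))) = -980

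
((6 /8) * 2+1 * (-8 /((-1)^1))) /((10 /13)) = 247 /20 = 12.35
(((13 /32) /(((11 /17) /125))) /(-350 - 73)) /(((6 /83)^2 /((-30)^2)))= -4757715625 /148896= -31953.28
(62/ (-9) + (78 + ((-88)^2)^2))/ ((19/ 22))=624946432/ 9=69438492.44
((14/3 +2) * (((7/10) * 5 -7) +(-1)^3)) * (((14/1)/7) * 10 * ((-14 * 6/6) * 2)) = 16800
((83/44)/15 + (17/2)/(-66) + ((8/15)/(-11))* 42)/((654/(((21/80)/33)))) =-0.00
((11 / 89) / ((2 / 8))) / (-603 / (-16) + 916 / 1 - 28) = 704 / 1318179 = 0.00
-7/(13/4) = -28/13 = -2.15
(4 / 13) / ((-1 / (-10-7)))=68 / 13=5.23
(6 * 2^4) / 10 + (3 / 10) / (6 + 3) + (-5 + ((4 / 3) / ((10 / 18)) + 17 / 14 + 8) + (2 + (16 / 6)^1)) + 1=767 / 35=21.91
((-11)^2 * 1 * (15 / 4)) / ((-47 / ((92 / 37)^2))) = -59.69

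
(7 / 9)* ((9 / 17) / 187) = 7 / 3179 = 0.00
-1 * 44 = -44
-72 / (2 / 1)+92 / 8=-49 / 2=-24.50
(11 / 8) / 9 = 11 / 72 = 0.15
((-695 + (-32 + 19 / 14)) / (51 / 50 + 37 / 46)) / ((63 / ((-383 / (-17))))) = -2237265775 / 15728706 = -142.24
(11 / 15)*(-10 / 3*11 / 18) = -121 / 81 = -1.49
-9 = -9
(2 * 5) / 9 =10 / 9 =1.11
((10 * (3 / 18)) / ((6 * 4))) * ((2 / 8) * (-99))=-55 / 32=-1.72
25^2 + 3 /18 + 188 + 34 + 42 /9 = 5111 /6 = 851.83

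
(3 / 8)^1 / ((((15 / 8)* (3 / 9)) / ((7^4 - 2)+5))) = 7212 / 5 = 1442.40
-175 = -175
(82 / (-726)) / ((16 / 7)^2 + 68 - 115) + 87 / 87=745070 / 743061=1.00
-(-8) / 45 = 8 / 45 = 0.18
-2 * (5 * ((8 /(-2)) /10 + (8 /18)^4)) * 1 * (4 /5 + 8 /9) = 1799984 /295245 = 6.10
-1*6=-6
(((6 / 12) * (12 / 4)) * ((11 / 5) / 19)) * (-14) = -231 / 95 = -2.43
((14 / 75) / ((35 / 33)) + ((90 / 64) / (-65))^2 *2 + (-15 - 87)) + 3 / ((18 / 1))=-3298546777 / 32448000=-101.66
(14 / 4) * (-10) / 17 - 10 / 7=-415 / 119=-3.49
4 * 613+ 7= 2459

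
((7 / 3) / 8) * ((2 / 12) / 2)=7 / 288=0.02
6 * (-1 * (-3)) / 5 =18 / 5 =3.60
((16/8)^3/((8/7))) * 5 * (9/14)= 45/2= 22.50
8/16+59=119/2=59.50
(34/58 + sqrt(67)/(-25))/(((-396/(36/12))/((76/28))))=-323/26796 + 19 * sqrt(67)/23100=-0.01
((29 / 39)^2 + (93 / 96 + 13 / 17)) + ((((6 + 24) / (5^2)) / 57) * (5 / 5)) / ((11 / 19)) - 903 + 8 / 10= -40951902071 / 45508320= -899.88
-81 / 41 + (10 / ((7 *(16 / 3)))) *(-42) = -2169 / 164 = -13.23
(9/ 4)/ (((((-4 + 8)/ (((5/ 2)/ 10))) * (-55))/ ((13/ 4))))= -117/ 14080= -0.01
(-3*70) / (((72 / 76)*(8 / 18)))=-498.75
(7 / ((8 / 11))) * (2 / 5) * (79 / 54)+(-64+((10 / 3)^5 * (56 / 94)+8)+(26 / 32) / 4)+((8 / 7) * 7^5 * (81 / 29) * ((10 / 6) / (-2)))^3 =-7965478495512984670197287 / 89134966080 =-89364239936590.60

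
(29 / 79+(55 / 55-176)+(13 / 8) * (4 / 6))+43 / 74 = -6067043 / 35076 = -172.97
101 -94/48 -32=1609/24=67.04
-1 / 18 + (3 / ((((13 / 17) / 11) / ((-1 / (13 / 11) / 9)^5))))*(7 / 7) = -10616464357 / 190012163094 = -0.06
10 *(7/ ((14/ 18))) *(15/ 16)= 675/ 8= 84.38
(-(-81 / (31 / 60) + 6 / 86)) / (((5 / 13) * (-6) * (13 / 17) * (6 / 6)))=-1183693 / 13330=-88.80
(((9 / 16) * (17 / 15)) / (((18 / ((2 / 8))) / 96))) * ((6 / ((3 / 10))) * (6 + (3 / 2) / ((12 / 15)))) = 1071 / 8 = 133.88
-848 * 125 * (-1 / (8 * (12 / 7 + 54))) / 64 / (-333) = -9275 / 831168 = -0.01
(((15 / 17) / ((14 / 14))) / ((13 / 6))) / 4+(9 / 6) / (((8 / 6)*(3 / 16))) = 2697 / 442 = 6.10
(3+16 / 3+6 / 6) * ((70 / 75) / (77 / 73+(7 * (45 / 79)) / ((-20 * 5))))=184544 / 21501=8.58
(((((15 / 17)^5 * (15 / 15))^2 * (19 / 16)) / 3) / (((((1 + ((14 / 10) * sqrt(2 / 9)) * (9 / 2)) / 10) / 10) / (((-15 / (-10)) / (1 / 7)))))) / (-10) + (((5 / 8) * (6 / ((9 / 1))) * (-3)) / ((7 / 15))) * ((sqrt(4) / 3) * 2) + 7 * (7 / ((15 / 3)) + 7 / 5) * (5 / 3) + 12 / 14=4167815258687166013 / 132426607332693912 - 40264613525390625 * sqrt(2) / 12612057841208944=26.96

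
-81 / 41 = -1.98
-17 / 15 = -1.13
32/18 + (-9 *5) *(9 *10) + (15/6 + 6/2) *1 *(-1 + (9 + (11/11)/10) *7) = -666607/180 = -3703.37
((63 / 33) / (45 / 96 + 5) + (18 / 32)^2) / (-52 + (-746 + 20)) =-46851 / 54771200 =-0.00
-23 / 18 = -1.28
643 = 643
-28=-28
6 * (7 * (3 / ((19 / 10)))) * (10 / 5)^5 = 40320 / 19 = 2122.11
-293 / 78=-3.76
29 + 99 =128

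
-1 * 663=-663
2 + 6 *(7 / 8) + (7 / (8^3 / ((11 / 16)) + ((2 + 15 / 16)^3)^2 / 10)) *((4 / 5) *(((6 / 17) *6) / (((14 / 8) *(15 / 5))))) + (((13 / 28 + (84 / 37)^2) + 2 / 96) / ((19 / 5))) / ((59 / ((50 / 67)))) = 3187999664348261670218743 / 438420145030510564240872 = 7.27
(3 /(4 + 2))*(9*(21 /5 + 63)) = 1512 /5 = 302.40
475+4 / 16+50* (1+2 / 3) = 6703 / 12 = 558.58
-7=-7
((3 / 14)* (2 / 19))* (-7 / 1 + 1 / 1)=-0.14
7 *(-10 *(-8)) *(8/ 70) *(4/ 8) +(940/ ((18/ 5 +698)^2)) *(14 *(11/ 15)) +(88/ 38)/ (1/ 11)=5041052233/ 87680706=57.49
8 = 8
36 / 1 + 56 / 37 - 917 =-32541 / 37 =-879.49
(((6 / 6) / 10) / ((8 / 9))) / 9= 1 / 80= 0.01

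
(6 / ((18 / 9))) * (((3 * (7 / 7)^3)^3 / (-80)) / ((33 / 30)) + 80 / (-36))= -2003 / 264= -7.59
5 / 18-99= -1777 / 18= -98.72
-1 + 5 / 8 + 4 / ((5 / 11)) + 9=697 / 40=17.42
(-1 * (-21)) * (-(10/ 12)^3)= -875/ 72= -12.15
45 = 45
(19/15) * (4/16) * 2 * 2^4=152/15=10.13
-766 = -766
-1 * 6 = -6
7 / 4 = 1.75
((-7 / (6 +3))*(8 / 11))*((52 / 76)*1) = -728 / 1881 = -0.39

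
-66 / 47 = -1.40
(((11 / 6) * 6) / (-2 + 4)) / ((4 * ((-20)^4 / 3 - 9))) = 3 / 116344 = 0.00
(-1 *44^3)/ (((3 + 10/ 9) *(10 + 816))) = -25.09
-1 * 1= -1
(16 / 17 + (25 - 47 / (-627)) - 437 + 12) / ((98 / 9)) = -12758307 / 348194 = -36.64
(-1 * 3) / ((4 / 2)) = -3 / 2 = -1.50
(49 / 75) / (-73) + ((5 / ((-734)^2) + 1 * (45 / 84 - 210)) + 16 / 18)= -6460218935237 / 30971735550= -208.58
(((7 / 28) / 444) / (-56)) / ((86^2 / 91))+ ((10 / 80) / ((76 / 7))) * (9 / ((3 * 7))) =9851225 / 1996564992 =0.00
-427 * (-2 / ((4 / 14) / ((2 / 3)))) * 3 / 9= 5978 / 9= 664.22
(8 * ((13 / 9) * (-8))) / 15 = -832 / 135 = -6.16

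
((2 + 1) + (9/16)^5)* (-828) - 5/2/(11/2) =-7298587949/2883584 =-2531.08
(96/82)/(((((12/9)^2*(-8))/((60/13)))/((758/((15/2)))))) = -20466/533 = -38.40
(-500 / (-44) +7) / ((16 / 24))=303 / 11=27.55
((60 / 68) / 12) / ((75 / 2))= 1 / 510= 0.00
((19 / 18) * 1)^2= 361 / 324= 1.11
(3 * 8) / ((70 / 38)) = 456 / 35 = 13.03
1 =1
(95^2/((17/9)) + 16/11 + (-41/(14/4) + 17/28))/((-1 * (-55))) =24966759/287980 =86.70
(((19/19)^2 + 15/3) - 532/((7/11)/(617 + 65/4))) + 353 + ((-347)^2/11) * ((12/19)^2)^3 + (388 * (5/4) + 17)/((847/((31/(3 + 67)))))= -736866823297616329/1394675142245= -528342.98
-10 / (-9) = 10 / 9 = 1.11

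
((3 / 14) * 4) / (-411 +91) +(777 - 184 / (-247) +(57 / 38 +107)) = 245170059 / 276640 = 886.24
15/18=0.83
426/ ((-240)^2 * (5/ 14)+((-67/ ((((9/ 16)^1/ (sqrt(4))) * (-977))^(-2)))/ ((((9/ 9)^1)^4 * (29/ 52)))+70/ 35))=-22138368/ 470331668417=-0.00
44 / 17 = 2.59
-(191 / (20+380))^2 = -36481 / 160000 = -0.23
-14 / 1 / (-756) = 1 / 54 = 0.02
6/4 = 3/2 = 1.50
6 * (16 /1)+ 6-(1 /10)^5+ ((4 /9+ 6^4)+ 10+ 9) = 1275699991 /900000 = 1417.44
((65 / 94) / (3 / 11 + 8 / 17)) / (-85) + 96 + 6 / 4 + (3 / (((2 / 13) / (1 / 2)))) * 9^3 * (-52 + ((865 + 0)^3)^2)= 77803912779336519583878863 / 26132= 2977342445252430720338.24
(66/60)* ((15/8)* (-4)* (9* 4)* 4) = -1188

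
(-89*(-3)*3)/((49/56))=6408/7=915.43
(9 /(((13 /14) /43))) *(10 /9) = 6020 /13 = 463.08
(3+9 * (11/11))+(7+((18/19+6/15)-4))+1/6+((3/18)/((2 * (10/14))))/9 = 169567/10260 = 16.53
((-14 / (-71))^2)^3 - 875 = -112087740901339 / 128100283921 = -875.00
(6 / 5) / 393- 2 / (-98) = 753 / 32095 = 0.02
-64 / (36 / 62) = -992 / 9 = -110.22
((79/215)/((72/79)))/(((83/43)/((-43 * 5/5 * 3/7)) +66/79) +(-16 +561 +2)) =21200677/28802725680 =0.00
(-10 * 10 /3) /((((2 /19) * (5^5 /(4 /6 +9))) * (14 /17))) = -9367 /7875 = -1.19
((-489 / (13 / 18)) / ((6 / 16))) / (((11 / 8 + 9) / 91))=-1314432 / 83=-15836.53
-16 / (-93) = 16 / 93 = 0.17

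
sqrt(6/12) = sqrt(2)/2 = 0.71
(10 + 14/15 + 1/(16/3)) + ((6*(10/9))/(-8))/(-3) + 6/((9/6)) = 11087/720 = 15.40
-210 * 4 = -840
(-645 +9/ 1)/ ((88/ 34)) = -2703/ 11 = -245.73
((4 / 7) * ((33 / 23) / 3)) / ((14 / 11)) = 242 / 1127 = 0.21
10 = 10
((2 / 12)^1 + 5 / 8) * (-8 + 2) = -19 / 4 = -4.75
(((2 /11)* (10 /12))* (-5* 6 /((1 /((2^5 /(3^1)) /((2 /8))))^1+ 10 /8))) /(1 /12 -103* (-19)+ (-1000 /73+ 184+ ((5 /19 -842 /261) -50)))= -9267379200 /5385850803773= -0.00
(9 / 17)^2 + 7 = 2104 / 289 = 7.28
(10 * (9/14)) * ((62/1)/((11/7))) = 2790/11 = 253.64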